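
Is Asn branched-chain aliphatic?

No

V, L, and I make up the branched-chain aliphatic group.
Asparagine is not in this group.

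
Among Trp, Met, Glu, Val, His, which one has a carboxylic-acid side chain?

Glu

Only D (aspartate) and E (glutamate) carry a side-chain carboxylic acid.
Of the listed options, only Glu belongs to this group.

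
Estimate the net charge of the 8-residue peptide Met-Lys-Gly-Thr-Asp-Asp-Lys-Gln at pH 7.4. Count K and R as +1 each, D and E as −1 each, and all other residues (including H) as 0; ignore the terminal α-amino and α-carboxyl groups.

0

Positive (K, R): Lys2, Lys7 → +2.
Negative (D, E): Asp5, Asp6 → −2.
Net charge = (+2) + (−2) = 0.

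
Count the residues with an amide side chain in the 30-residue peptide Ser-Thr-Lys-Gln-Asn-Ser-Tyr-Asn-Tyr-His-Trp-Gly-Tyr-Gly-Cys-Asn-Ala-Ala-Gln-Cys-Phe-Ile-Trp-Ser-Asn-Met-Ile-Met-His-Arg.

Only N (asparagine) and Q (glutamine) carry a side-chain carboxamide.
Matching residues: Gln4, Asn5, Asn8, Asn16, Gln19, Asn25.

6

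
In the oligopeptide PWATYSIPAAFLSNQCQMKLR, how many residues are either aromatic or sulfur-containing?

Aromatic: F, W, Y. Sulfur-containing: C, M.
Aromatic residues here: W2, Y5, F11 (3).
Sulfur-containing residues here: C16, M18 (2).
The two groups share no amino acid, so total = 3 + 2 = 5.

5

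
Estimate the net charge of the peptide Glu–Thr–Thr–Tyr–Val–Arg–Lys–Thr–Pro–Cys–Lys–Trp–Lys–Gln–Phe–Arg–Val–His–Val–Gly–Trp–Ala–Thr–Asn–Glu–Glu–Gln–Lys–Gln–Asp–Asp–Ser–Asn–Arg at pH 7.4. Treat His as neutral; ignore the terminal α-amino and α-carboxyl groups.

Near pH 7.4, K and R contribute +1 each, D and E contribute −1 each, and every other side chain (His included, as stated) is uncharged.
Positive (K, R): Arg6, Lys7, Lys11, Lys13, Arg16, Lys28, Arg34 → +7.
Negative (D, E): Glu1, Glu25, Glu26, Asp30, Asp31 → −5.
Net charge = (+7) + (−5) = +2.

+2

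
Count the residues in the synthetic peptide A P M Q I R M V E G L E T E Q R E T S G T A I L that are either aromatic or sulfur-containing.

Aromatic: F, W, Y. Sulfur-containing: C, M.
Aromatic residues here: none (0).
Sulfur-containing residues here: M3, M7 (2).
The two groups share no amino acid, so total = 0 + 2 = 2.

2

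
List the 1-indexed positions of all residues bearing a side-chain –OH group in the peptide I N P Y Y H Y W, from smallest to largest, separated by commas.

Serine (S), threonine (T), and tyrosine (Y) each carry a hydroxyl group on the side chain.
Matching residues: Y4, Y5, Y7.

4, 5, 7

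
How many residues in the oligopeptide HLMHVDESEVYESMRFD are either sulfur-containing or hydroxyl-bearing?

Sulfur-containing: C, M. Hydroxyl-bearing: S, T, Y.
Sulfur-containing residues here: M3, M14 (2).
Hydroxyl-bearing residues here: S8, Y11, S13 (3).
The two groups share no amino acid, so total = 2 + 3 = 5.

5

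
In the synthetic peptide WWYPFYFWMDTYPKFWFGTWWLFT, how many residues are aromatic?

The aromatic amino acids are Phe (F, benzyl), Trp (W, indole), and Tyr (Y, phenol).
Matching residues: W1, W2, Y3, F5, Y6, F7, W8, Y12, F15, W16, F17, W20, W21, F23.

14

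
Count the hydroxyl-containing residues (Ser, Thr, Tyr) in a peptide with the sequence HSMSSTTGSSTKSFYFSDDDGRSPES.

Matching residues: S2, S4, S5, T6, T7, S9, S10, T11, S13, Y15, S17, S23, S26.

13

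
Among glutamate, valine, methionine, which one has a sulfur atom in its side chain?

methionine

Cysteine (C, thiol) and methionine (M, thioether) are the two sulfur-containing amino acids.
Of the listed options, only methionine belongs to this group.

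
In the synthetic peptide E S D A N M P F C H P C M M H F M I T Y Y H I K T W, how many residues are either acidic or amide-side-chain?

Acidic: D, E. Amide-side-chain: N, Q.
Acidic residues here: E1, D3 (2).
Amide-side-chain residues here: N5 (1).
The two groups share no amino acid, so total = 2 + 1 = 3.

3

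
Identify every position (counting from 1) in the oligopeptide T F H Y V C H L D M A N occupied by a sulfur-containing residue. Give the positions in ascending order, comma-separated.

6, 10

The sulfur-bearing residues are cysteine (–SH) and methionine (–S–CH₃).
Matching residues: C6, M10.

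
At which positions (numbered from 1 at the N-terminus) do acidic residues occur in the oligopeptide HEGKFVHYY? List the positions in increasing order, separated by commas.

The acidic residues are Asp (D) and Glu (E), whose side chains end in a carboxylate group.
Matching residues: E2.

2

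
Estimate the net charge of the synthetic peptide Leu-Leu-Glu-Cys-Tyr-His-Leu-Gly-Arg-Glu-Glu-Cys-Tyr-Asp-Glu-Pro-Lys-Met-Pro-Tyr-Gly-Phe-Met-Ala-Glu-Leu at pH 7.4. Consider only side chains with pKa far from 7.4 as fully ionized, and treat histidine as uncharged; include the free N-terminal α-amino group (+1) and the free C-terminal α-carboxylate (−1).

-4

The side chains ionized at physiological pH are Lys/Arg (+1) and Asp/Glu (−1); with His treated as neutral, nothing else contributes.
Positive (K, R): Arg9, Lys17 → +2.
Negative (D, E): Glu3, Glu10, Glu11, Asp14, Glu15, Glu25 → −6.
The N-terminus (+1) and C-terminus (−1) cancel.
Net charge = (+2) + (−6) = −4.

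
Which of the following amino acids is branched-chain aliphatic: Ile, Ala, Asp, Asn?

V, L, and I make up the branched-chain aliphatic group.
Of the listed options, only Ile belongs to this group.

Ile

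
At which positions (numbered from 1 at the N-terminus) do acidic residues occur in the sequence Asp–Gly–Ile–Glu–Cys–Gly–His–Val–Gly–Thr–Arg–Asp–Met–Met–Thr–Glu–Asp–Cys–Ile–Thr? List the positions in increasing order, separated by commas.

1, 4, 12, 16, 17

The acidic residues are Asp (D) and Glu (E), whose side chains end in a carboxylate group.
Matching residues: Asp1, Glu4, Asp12, Glu16, Asp17.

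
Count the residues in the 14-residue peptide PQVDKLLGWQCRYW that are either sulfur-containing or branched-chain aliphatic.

Sulfur-containing: C, M. Branched-chain aliphatic: I, L, V.
Sulfur-containing residues here: C11 (1).
Branched-chain aliphatic residues here: V3, L6, L7 (3).
The two groups share no amino acid, so total = 1 + 3 = 4.

4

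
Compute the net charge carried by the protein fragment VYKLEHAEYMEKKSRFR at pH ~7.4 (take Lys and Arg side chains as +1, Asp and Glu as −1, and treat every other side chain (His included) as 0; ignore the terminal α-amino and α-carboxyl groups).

Positive (K, R): K3, K12, K13, R15, R17 → +5.
Negative (D, E): E5, E8, E11 → −3.
Net charge = (+5) + (−3) = +2.

+2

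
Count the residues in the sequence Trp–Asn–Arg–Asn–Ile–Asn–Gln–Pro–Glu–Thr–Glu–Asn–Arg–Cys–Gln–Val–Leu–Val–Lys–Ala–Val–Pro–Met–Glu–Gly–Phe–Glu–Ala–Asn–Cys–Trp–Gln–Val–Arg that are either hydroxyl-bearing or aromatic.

Hydroxyl-bearing: S, T, Y. Aromatic: F, W, Y.
Hydroxyl-bearing residues here: Thr10 (1).
Aromatic residues here: Trp1, Phe26, Trp31 (3).
(Y belongs to both groups, but none appear in this sequence.) Total = 1 + 3 = 4.

4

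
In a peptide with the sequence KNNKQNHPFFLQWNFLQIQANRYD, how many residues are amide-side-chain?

9

Asparagine (N) and glutamine (Q) have uncharged amide side chains.
Matching residues: N2, N3, Q5, N6, Q12, N14, Q17, Q19, N21.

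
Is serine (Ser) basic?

No

Lysine (K), arginine (R), and histidine (H) have basic, nitrogen-containing side chains.
Serine is not in this group.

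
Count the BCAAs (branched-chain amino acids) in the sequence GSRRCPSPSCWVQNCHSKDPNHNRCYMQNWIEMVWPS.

Valine (V), leucine (L), and isoleucine (I) are the branched-chain amino acids.
Matching residues: V12, I31, V34.

3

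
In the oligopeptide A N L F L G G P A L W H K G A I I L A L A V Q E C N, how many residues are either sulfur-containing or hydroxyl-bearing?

1

Sulfur-containing: C, M. Hydroxyl-bearing: S, T, Y.
Sulfur-containing residues here: C25 (1).
Hydroxyl-bearing residues here: none (0).
The two groups share no amino acid, so total = 1 + 0 = 1.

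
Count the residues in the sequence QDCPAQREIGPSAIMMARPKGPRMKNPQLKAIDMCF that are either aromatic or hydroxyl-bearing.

Aromatic: F, W, Y. Hydroxyl-bearing: S, T, Y.
Aromatic residues here: F36 (1).
Hydroxyl-bearing residues here: S12 (1).
(Y belongs to both groups, but none appear in this sequence.) Total = 1 + 1 = 2.

2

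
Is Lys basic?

Yes

The basic amino acids are Lys (K), Arg (R), and His (H).
Lysine is in this group.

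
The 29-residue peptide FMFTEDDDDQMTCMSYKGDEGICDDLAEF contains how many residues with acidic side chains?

10

The acidic residues are Asp (D) and Glu (E), whose side chains end in a carboxylate group.
Matching residues: E5, D6, D7, D8, D9, D19, E20, D24, D25, E28.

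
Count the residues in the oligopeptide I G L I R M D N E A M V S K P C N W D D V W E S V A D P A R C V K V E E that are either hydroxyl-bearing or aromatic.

4

Hydroxyl-bearing: S, T, Y. Aromatic: F, W, Y.
Hydroxyl-bearing residues here: S13, S24 (2).
Aromatic residues here: W18, W22 (2).
(Y belongs to both groups, but none appear in this sequence.) Total = 2 + 2 = 4.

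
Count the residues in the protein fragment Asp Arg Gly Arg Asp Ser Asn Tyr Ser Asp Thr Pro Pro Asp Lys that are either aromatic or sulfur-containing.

Aromatic: F, W, Y. Sulfur-containing: C, M.
Aromatic residues here: Tyr8 (1).
Sulfur-containing residues here: none (0).
The two groups share no amino acid, so total = 1 + 0 = 1.

1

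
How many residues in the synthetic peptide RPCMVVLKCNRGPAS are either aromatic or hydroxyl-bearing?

1

Aromatic: F, W, Y. Hydroxyl-bearing: S, T, Y.
Aromatic residues here: none (0).
Hydroxyl-bearing residues here: S15 (1).
(Y belongs to both groups, but none appear in this sequence.) Total = 0 + 1 = 1.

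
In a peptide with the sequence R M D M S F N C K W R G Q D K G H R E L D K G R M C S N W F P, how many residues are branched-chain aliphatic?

1

The BCAAs are Val, Leu, and Ile — aliphatic side chains with a branch point.
Matching residues: L20.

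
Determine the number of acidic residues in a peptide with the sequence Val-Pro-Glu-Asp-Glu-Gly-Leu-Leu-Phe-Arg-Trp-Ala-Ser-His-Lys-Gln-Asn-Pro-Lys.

Aspartate (D) and glutamate (E) have carboxylic-acid side chains and are the acidic amino acids.
Matching residues: Glu3, Asp4, Glu5.

3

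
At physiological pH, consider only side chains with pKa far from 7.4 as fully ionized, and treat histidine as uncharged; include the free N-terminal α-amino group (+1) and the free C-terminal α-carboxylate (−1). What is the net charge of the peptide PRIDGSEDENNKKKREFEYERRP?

The side chains ionized at physiological pH are Lys/Arg (+1) and Asp/Glu (−1); with His treated as neutral, nothing else contributes.
Positive (K, R): R2, K12, K13, K14, R15, R21, R22 → +7.
Negative (D, E): D4, E7, D8, E9, E16, E18, E20 → −7.
The N-terminus (+1) and C-terminus (−1) cancel.
Net charge = (+7) + (−7) = 0.

0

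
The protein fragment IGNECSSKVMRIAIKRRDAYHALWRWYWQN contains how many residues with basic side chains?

K, R, and H are the three residues with basic side chains (ε-amine, guanidinium, and imidazole respectively).
Matching residues: K8, R11, K15, R16, R17, H21, R25.

7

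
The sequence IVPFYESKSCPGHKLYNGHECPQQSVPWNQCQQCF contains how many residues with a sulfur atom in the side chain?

4

Only Cys (C) and Met (M) have a sulfur atom in the side chain.
Matching residues: C10, C21, C31, C34.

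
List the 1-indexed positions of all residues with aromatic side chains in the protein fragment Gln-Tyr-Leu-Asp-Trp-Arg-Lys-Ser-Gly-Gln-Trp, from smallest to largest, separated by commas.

2, 5, 11

The aromatic amino acids are Phe (F, benzyl), Trp (W, indole), and Tyr (Y, phenol).
Matching residues: Tyr2, Trp5, Trp11.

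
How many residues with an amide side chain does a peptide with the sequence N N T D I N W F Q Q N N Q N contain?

Asparagine (N) and glutamine (Q) have uncharged amide side chains.
Matching residues: N1, N2, N6, Q9, Q10, N11, N12, Q13, N14.

9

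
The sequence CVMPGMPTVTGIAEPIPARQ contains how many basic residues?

1

K, R, and H are the three residues with basic side chains (ε-amine, guanidinium, and imidazole respectively).
Matching residues: R19.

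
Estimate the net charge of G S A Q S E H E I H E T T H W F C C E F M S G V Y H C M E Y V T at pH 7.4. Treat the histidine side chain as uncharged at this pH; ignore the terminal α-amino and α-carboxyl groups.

-5

At pH ~7.4 the Lys and Arg side chains are protonated (+1), the Asp and Glu side chains are deprotonated (−1), and with His taken as neutral all other side chains carry no charge.
Positive (K, R): none → +0.
Negative (D, E): E6, E8, E11, E19, E29 → −5.
Net charge = (+0) + (−5) = −5.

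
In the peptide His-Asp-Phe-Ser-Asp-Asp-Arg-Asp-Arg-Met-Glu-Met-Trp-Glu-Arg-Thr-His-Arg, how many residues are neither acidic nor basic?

Acidic: D, E. Basic: K, R, H. All other residues are neither.
Matching residues: Phe3, Ser4, Met10, Met12, Trp13, Thr16.

6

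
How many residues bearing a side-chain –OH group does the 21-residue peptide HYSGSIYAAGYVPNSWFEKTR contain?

Serine (S), threonine (T), and tyrosine (Y) each carry a hydroxyl group on the side chain.
Matching residues: Y2, S3, S5, Y7, Y11, S15, T20.

7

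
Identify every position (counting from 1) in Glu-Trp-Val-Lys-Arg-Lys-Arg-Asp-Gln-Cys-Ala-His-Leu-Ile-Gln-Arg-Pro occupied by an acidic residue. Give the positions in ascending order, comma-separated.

1, 8

Aspartate (D) and glutamate (E) have carboxylic-acid side chains and are the acidic amino acids.
Matching residues: Glu1, Asp8.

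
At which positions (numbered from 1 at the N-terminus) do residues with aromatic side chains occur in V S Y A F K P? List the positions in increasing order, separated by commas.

F, W, and Y each carry an aromatic ring on the side chain.
Matching residues: Y3, F5.

3, 5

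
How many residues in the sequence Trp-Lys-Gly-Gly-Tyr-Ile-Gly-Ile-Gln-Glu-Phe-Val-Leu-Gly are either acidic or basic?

Acidic: D, E. Basic: H, K, R.
Acidic residues here: Glu10 (1).
Basic residues here: Lys2 (1).
The two groups share no amino acid, so total = 1 + 1 = 2.

2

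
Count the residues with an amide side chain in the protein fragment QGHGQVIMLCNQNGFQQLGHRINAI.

The amide-side-chain residues are Asn (N) and Gln (Q).
Matching residues: Q1, Q5, N11, Q12, N13, Q16, Q17, N23.

8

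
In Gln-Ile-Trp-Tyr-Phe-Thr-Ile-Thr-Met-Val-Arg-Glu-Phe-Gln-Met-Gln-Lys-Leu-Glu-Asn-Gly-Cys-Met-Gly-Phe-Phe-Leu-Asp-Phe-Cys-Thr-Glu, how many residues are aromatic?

F, W, and Y each carry an aromatic ring on the side chain.
Matching residues: Trp3, Tyr4, Phe5, Phe13, Phe25, Phe26, Phe29.

7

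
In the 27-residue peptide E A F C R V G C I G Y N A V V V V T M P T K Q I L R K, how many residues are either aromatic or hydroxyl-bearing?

Aromatic: F, W, Y. Hydroxyl-bearing: S, T, Y.
Aromatic residues here: F3, Y11 (2).
Hydroxyl-bearing residues here: Y11, T18, T21 (3).
Y is in both groups, so the 1 Y residue must not be double-counted.
Total = 2 + 3 − 1 = 4.

4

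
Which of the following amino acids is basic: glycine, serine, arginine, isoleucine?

The basic amino acids are Lys (K), Arg (R), and His (H).
Of the listed options, only arginine belongs to this group.

arginine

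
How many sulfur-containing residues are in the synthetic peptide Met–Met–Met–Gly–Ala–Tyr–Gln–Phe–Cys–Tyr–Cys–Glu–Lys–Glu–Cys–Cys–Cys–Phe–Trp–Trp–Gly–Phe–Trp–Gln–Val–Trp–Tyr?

8

Cysteine (C, thiol) and methionine (M, thioether) are the two sulfur-containing amino acids.
Matching residues: Met1, Met2, Met3, Cys9, Cys11, Cys15, Cys16, Cys17.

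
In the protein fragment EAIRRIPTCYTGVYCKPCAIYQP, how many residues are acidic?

1

Only D (aspartate) and E (glutamate) carry a side-chain carboxylic acid.
Matching residues: E1.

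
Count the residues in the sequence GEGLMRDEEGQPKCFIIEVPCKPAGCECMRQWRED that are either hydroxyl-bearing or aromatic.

Hydroxyl-bearing: S, T, Y. Aromatic: F, W, Y.
Hydroxyl-bearing residues here: none (0).
Aromatic residues here: F15, W32 (2).
(Y belongs to both groups, but none appear in this sequence.) Total = 0 + 2 = 2.

2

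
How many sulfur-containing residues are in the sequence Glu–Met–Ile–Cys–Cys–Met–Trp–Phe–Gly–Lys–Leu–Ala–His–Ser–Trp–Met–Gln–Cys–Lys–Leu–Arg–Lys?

The sulfur-bearing residues are cysteine (–SH) and methionine (–S–CH₃).
Matching residues: Met2, Cys4, Cys5, Met6, Met16, Cys18.

6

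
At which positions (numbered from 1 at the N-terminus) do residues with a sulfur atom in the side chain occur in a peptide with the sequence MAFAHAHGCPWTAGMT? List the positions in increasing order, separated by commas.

1, 9, 15

Only Cys (C) and Met (M) have a sulfur atom in the side chain.
Matching residues: M1, C9, M15.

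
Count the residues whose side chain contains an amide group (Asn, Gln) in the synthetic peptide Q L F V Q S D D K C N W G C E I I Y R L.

Matching residues: Q1, Q5, N11.

3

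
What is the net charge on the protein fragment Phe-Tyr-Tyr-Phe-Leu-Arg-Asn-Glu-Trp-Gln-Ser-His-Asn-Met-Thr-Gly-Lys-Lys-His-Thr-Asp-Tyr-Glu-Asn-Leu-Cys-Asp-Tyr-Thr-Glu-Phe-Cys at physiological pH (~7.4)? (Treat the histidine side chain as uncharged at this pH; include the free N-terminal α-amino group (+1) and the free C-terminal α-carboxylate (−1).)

-2

The side chains ionized at physiological pH are Lys/Arg (+1) and Asp/Glu (−1); with His treated as neutral, nothing else contributes.
Positive (K, R): Arg6, Lys17, Lys18 → +3.
Negative (D, E): Glu8, Asp21, Glu23, Asp27, Glu30 → −5.
The N-terminus (+1) and C-terminus (−1) cancel.
Net charge = (+3) + (−5) = −2.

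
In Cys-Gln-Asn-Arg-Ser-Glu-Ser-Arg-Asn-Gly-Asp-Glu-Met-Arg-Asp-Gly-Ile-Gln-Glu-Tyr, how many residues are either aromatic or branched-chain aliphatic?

2

Aromatic: F, W, Y. Branched-chain aliphatic: I, L, V.
Aromatic residues here: Tyr20 (1).
Branched-chain aliphatic residues here: Ile17 (1).
The two groups share no amino acid, so total = 1 + 1 = 2.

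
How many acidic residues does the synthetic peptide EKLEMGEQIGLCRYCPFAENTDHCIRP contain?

5

The acidic residues are Asp (D) and Glu (E), whose side chains end in a carboxylate group.
Matching residues: E1, E4, E7, E19, D22.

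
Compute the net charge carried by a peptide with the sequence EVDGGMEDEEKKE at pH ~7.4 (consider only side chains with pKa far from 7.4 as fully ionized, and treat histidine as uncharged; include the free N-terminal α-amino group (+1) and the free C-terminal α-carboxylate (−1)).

The side chains ionized at physiological pH are Lys/Arg (+1) and Asp/Glu (−1); with His treated as neutral, nothing else contributes.
Positive (K, R): K11, K12 → +2.
Negative (D, E): E1, D3, E7, D8, E9, E10, E13 → −7.
The N-terminus (+1) and C-terminus (−1) cancel.
Net charge = (+2) + (−7) = −5.

-5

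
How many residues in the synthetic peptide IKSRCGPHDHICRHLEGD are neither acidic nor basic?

Acidic: D, E. Basic: K, R, H. All other residues are neither.
Matching residues: I1, S3, C5, G6, P7, I11, C12, L15, G17.

9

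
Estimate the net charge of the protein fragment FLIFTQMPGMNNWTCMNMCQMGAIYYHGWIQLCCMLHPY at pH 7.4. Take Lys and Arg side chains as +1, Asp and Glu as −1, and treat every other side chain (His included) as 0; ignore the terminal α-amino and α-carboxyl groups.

Positive (K, R): none → +0.
Negative (D, E): none → −0.
Net charge = (+0) + (−0) = 0.

0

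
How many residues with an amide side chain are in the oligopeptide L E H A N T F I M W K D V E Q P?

The amide-side-chain residues are Asn (N) and Gln (Q).
Matching residues: N5, Q15.

2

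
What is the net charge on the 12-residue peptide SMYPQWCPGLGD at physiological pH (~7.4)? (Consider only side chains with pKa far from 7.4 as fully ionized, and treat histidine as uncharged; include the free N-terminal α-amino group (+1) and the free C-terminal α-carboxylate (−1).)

At pH ~7.4 the Lys and Arg side chains are protonated (+1), the Asp and Glu side chains are deprotonated (−1), and with His taken as neutral all other side chains carry no charge.
Positive (K, R): none → +0.
Negative (D, E): D12 → −1.
The N-terminus (+1) and C-terminus (−1) cancel.
Net charge = (+0) + (−1) = −1.

-1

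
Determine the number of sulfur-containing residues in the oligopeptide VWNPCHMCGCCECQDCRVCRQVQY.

The sulfur-bearing residues are cysteine (–SH) and methionine (–S–CH₃).
Matching residues: C5, M7, C8, C10, C11, C13, C16, C19.

8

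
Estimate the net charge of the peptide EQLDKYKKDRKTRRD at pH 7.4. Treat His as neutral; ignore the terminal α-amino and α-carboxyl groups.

The side chains ionized at physiological pH are Lys/Arg (+1) and Asp/Glu (−1); with His treated as neutral, nothing else contributes.
Positive (K, R): K5, K7, K8, R10, K11, R13, R14 → +7.
Negative (D, E): E1, D4, D9, D15 → −4.
Net charge = (+7) + (−4) = +3.

+3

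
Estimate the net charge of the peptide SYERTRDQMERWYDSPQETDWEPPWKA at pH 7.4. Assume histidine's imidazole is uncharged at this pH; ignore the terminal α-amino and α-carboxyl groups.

-3

Near pH 7.4, K and R contribute +1 each, D and E contribute −1 each, and every other side chain (His included, as stated) is uncharged.
Positive (K, R): R4, R6, R11, K26 → +4.
Negative (D, E): E3, D7, E10, D14, E18, D20, E22 → −7.
Net charge = (+4) + (−7) = −3.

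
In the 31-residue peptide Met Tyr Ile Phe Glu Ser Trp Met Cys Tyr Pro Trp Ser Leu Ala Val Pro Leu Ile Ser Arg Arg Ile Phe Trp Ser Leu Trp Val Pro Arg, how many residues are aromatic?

F, W, and Y each carry an aromatic ring on the side chain.
Matching residues: Tyr2, Phe4, Trp7, Tyr10, Trp12, Phe24, Trp25, Trp28.

8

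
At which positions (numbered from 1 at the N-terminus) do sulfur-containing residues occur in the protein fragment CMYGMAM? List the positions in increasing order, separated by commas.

1, 2, 5, 7

The sulfur-bearing residues are cysteine (–SH) and methionine (–S–CH₃).
Matching residues: C1, M2, M5, M7.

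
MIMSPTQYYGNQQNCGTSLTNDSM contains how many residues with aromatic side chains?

2

F, W, and Y each carry an aromatic ring on the side chain.
Matching residues: Y8, Y9.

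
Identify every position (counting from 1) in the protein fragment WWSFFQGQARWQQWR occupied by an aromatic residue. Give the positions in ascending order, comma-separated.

Matching residues: W1, W2, F4, F5, W11, W14.

1, 2, 4, 5, 11, 14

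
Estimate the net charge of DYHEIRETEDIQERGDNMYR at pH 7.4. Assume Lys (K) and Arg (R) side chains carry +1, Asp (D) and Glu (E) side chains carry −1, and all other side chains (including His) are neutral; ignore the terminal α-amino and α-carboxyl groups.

Positive (K, R): R6, R14, R20 → +3.
Negative (D, E): D1, E4, E7, E9, D10, E13, D16 → −7.
Net charge = (+3) + (−7) = −4.

-4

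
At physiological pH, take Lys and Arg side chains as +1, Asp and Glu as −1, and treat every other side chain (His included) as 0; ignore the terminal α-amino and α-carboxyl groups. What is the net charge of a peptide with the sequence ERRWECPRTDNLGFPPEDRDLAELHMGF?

-3

Positive (K, R): R2, R3, R8, R19 → +4.
Negative (D, E): E1, E5, D10, E17, D18, D20, E23 → −7.
Net charge = (+4) + (−7) = −3.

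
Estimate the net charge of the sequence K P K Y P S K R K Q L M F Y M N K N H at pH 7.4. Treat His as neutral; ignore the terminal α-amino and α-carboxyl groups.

At pH ~7.4 the Lys and Arg side chains are protonated (+1), the Asp and Glu side chains are deprotonated (−1), and with His taken as neutral all other side chains carry no charge.
Positive (K, R): K1, K3, K7, R8, K9, K17 → +6.
Negative (D, E): none → −0.
Net charge = (+6) + (−0) = +6.

+6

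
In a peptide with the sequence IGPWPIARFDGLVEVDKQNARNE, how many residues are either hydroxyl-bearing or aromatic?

Hydroxyl-bearing: S, T, Y. Aromatic: F, W, Y.
Hydroxyl-bearing residues here: none (0).
Aromatic residues here: W4, F9 (2).
(Y belongs to both groups, but none appear in this sequence.) Total = 0 + 2 = 2.

2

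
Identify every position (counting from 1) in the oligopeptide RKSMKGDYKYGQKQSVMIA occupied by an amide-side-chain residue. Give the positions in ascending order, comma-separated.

12, 14

Only N (asparagine) and Q (glutamine) carry a side-chain carboxamide.
Matching residues: Q12, Q14.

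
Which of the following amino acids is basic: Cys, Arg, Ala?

Arg

Lysine (K), arginine (R), and histidine (H) have basic, nitrogen-containing side chains.
Of the listed options, only Arg belongs to this group.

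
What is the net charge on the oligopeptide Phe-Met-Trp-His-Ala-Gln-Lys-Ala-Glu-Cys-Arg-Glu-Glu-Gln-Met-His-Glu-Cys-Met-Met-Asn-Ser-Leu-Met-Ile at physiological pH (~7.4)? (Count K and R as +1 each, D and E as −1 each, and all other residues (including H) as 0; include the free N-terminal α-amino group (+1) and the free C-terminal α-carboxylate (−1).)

Positive (K, R): Lys7, Arg11 → +2.
Negative (D, E): Glu9, Glu12, Glu13, Glu17 → −4.
The N-terminus (+1) and C-terminus (−1) cancel.
Net charge = (+2) + (−4) = −2.

-2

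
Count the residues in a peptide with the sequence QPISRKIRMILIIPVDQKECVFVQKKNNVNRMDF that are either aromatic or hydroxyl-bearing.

Aromatic: F, W, Y. Hydroxyl-bearing: S, T, Y.
Aromatic residues here: F22, F34 (2).
Hydroxyl-bearing residues here: S4 (1).
(Y belongs to both groups, but none appear in this sequence.) Total = 2 + 1 = 3.

3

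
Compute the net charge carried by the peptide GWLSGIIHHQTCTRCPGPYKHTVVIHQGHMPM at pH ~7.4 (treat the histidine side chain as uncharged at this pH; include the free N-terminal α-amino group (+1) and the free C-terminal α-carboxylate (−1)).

At pH ~7.4 the Lys and Arg side chains are protonated (+1), the Asp and Glu side chains are deprotonated (−1), and with His taken as neutral all other side chains carry no charge.
Positive (K, R): R14, K20 → +2.
Negative (D, E): none → −0.
The N-terminus (+1) and C-terminus (−1) cancel.
Net charge = (+2) + (−0) = +2.

+2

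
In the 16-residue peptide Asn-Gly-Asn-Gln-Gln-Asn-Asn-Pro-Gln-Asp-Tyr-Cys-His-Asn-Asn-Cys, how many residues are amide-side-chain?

Asparagine (N) and glutamine (Q) have uncharged amide side chains.
Matching residues: Asn1, Asn3, Gln4, Gln5, Asn6, Asn7, Gln9, Asn14, Asn15.

9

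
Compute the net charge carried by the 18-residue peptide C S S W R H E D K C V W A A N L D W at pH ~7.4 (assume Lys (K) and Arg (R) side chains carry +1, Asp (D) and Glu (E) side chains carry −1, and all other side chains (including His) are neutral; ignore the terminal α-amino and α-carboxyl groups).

Positive (K, R): R5, K9 → +2.
Negative (D, E): E7, D8, D17 → −3.
Net charge = (+2) + (−3) = −1.

-1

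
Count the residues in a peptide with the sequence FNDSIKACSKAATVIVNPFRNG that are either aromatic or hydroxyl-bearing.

5

Aromatic: F, W, Y. Hydroxyl-bearing: S, T, Y.
Aromatic residues here: F1, F19 (2).
Hydroxyl-bearing residues here: S4, S9, T13 (3).
(Y belongs to both groups, but none appear in this sequence.) Total = 2 + 3 = 5.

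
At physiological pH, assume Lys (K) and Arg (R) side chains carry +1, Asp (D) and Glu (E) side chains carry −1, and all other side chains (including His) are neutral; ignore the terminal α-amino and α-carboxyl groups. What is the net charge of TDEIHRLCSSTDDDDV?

-5

Positive (K, R): R6 → +1.
Negative (D, E): D2, E3, D12, D13, D14, D15 → −6.
Net charge = (+1) + (−6) = −5.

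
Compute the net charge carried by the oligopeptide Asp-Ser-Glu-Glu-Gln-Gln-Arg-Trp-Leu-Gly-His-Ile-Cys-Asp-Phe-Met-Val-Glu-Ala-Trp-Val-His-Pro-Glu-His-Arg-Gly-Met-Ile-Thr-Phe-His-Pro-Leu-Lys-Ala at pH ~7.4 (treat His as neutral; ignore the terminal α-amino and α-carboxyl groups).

The side chains ionized at physiological pH are Lys/Arg (+1) and Asp/Glu (−1); with His treated as neutral, nothing else contributes.
Positive (K, R): Arg7, Arg26, Lys35 → +3.
Negative (D, E): Asp1, Glu3, Glu4, Asp14, Glu18, Glu24 → −6.
Net charge = (+3) + (−6) = −3.

-3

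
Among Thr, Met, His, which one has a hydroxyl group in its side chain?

S, T, and Y are the three residues with a side-chain hydroxyl.
Of the listed options, only Thr belongs to this group.

Thr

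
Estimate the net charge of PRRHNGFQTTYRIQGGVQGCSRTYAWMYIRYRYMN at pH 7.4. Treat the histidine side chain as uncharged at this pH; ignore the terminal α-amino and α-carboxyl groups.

At pH ~7.4 the Lys and Arg side chains are protonated (+1), the Asp and Glu side chains are deprotonated (−1), and with His taken as neutral all other side chains carry no charge.
Positive (K, R): R2, R3, R12, R22, R30, R32 → +6.
Negative (D, E): none → −0.
Net charge = (+6) + (−0) = +6.

+6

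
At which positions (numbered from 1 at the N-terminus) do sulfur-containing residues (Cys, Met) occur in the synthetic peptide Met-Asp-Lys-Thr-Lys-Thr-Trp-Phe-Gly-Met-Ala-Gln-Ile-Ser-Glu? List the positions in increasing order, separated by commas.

1, 10

Matching residues: Met1, Met10.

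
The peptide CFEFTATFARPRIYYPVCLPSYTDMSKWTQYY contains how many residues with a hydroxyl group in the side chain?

Serine (S), threonine (T), and tyrosine (Y) each carry a hydroxyl group on the side chain.
Matching residues: T5, T7, Y14, Y15, S21, Y22, T23, S26, T29, Y31, Y32.

11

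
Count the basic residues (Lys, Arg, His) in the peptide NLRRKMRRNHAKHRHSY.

Matching residues: R3, R4, K5, R7, R8, H10, K12, H13, R14, H15.

10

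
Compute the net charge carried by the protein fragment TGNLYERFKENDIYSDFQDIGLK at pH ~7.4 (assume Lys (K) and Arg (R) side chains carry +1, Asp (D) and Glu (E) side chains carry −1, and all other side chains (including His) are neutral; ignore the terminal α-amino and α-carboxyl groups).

-2

Positive (K, R): R7, K9, K23 → +3.
Negative (D, E): E6, E10, D12, D16, D19 → −5.
Net charge = (+3) + (−5) = −2.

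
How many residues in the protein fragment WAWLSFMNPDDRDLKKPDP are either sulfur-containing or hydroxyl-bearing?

2

Sulfur-containing: C, M. Hydroxyl-bearing: S, T, Y.
Sulfur-containing residues here: M7 (1).
Hydroxyl-bearing residues here: S5 (1).
The two groups share no amino acid, so total = 1 + 1 = 2.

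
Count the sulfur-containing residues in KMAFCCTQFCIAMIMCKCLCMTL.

10

Only Cys (C) and Met (M) have a sulfur atom in the side chain.
Matching residues: M2, C5, C6, C10, M13, M15, C16, C18, C20, M21.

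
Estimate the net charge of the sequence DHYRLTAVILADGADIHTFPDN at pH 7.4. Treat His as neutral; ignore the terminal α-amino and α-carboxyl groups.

Near pH 7.4, K and R contribute +1 each, D and E contribute −1 each, and every other side chain (His included, as stated) is uncharged.
Positive (K, R): R4 → +1.
Negative (D, E): D1, D12, D15, D21 → −4.
Net charge = (+1) + (−4) = −3.

-3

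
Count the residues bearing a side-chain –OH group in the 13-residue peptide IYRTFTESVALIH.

Serine (S), threonine (T), and tyrosine (Y) each carry a hydroxyl group on the side chain.
Matching residues: Y2, T4, T6, S8.

4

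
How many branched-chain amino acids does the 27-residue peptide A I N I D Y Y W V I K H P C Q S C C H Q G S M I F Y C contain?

The BCAAs are Val, Leu, and Ile — aliphatic side chains with a branch point.
Matching residues: I2, I4, V9, I10, I24.

5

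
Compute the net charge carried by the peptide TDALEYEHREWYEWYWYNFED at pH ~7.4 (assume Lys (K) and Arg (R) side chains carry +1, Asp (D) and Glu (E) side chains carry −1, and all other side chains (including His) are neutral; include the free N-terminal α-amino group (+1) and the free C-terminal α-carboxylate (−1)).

-6

Positive (K, R): R9 → +1.
Negative (D, E): D2, E5, E7, E10, E13, E20, D21 → −7.
The N-terminus (+1) and C-terminus (−1) cancel.
Net charge = (+1) + (−7) = −6.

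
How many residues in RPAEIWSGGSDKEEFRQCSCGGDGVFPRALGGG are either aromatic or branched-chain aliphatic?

Aromatic: F, W, Y. Branched-chain aliphatic: I, L, V.
Aromatic residues here: W6, F15, F26 (3).
Branched-chain aliphatic residues here: I5, V25, L30 (3).
The two groups share no amino acid, so total = 3 + 3 = 6.

6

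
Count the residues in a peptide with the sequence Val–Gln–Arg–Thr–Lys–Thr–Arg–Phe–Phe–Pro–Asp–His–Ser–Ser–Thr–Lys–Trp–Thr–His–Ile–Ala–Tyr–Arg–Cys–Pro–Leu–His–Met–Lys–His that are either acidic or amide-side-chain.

2

Acidic: D, E. Amide-side-chain: N, Q.
Acidic residues here: Asp11 (1).
Amide-side-chain residues here: Gln2 (1).
The two groups share no amino acid, so total = 1 + 1 = 2.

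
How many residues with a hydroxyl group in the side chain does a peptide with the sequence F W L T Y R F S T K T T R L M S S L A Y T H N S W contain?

11

Serine (S), threonine (T), and tyrosine (Y) each carry a hydroxyl group on the side chain.
Matching residues: T4, Y5, S8, T9, T11, T12, S16, S17, Y20, T21, S24.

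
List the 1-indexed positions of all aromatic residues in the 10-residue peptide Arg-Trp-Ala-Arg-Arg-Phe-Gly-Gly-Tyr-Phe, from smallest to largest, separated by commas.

2, 6, 9, 10

The aromatic amino acids are Phe (F, benzyl), Trp (W, indole), and Tyr (Y, phenol).
Matching residues: Trp2, Phe6, Tyr9, Phe10.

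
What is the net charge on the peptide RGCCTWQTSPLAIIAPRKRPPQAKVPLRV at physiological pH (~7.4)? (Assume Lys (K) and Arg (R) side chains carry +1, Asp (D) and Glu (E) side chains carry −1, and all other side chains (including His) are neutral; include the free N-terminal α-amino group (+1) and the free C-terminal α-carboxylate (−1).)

Positive (K, R): R1, R17, K18, R19, K24, R28 → +6.
Negative (D, E): none → −0.
The N-terminus (+1) and C-terminus (−1) cancel.
Net charge = (+6) + (−0) = +6.

+6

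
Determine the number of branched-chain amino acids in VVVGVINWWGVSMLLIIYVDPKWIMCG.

The BCAAs are Val, Leu, and Ile — aliphatic side chains with a branch point.
Matching residues: V1, V2, V3, V5, I6, V11, L14, L15, I16, I17, V19, I24.

12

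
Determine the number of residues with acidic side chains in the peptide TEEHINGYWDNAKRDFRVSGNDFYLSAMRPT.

The acidic residues are Asp (D) and Glu (E), whose side chains end in a carboxylate group.
Matching residues: E2, E3, D10, D15, D22.

5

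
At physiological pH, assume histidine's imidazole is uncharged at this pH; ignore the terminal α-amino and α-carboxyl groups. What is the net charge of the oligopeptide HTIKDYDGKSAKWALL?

+1

At pH ~7.4 the Lys and Arg side chains are protonated (+1), the Asp and Glu side chains are deprotonated (−1), and with His taken as neutral all other side chains carry no charge.
Positive (K, R): K4, K9, K12 → +3.
Negative (D, E): D5, D7 → −2.
Net charge = (+3) + (−2) = +1.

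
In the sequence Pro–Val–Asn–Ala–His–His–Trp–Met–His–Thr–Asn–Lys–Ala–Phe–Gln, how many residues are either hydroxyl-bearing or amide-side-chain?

4

Hydroxyl-bearing: S, T, Y. Amide-side-chain: N, Q.
Hydroxyl-bearing residues here: Thr10 (1).
Amide-side-chain residues here: Asn3, Asn11, Gln15 (3).
The two groups share no amino acid, so total = 1 + 3 = 4.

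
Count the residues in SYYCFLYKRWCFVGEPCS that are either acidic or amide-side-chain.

1

Acidic: D, E. Amide-side-chain: N, Q.
Acidic residues here: E15 (1).
Amide-side-chain residues here: none (0).
The two groups share no amino acid, so total = 1 + 0 = 1.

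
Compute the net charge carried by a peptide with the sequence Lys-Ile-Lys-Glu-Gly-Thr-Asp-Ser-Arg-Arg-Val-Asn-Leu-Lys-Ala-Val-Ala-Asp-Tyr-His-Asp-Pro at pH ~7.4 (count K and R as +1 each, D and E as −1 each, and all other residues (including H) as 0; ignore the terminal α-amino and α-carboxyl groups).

+1

Positive (K, R): Lys1, Lys3, Arg9, Arg10, Lys14 → +5.
Negative (D, E): Glu4, Asp7, Asp18, Asp21 → −4.
Net charge = (+5) + (−4) = +1.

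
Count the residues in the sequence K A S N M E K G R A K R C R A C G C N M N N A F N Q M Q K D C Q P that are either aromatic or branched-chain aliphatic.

1

Aromatic: F, W, Y. Branched-chain aliphatic: I, L, V.
Aromatic residues here: F24 (1).
Branched-chain aliphatic residues here: none (0).
The two groups share no amino acid, so total = 1 + 0 = 1.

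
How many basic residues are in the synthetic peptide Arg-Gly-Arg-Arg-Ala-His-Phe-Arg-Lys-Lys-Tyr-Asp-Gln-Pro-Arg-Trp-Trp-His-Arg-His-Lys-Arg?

13

K, R, and H are the three residues with basic side chains (ε-amine, guanidinium, and imidazole respectively).
Matching residues: Arg1, Arg3, Arg4, His6, Arg8, Lys9, Lys10, Arg15, His18, Arg19, His20, Lys21, Arg22.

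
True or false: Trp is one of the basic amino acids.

False

The basic amino acids are Lys (K), Arg (R), and His (H).
Tryptophan is not in this group.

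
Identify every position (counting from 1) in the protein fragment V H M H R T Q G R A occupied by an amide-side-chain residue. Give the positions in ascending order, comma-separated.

Matching residues: Q7.

7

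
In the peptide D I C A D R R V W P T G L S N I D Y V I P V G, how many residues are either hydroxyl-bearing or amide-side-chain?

Hydroxyl-bearing: S, T, Y. Amide-side-chain: N, Q.
Hydroxyl-bearing residues here: T11, S14, Y18 (3).
Amide-side-chain residues here: N15 (1).
The two groups share no amino acid, so total = 3 + 1 = 4.

4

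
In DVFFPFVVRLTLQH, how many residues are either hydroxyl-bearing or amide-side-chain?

Hydroxyl-bearing: S, T, Y. Amide-side-chain: N, Q.
Hydroxyl-bearing residues here: T11 (1).
Amide-side-chain residues here: Q13 (1).
The two groups share no amino acid, so total = 1 + 1 = 2.

2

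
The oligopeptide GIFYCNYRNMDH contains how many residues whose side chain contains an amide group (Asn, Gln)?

Matching residues: N6, N9.

2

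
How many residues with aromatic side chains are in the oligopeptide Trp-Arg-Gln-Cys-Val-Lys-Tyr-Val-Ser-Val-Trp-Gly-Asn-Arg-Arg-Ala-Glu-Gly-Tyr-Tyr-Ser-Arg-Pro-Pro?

The aromatic amino acids are Phe (F, benzyl), Trp (W, indole), and Tyr (Y, phenol).
Matching residues: Trp1, Tyr7, Trp11, Tyr19, Tyr20.

5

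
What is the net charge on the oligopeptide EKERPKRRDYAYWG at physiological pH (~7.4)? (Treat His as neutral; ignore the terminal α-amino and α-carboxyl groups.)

+2

The side chains ionized at physiological pH are Lys/Arg (+1) and Asp/Glu (−1); with His treated as neutral, nothing else contributes.
Positive (K, R): K2, R4, K6, R7, R8 → +5.
Negative (D, E): E1, E3, D9 → −3.
Net charge = (+5) + (−3) = +2.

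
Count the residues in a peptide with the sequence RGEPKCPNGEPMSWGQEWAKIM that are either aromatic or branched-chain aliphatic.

Aromatic: F, W, Y. Branched-chain aliphatic: I, L, V.
Aromatic residues here: W14, W18 (2).
Branched-chain aliphatic residues here: I21 (1).
The two groups share no amino acid, so total = 2 + 1 = 3.

3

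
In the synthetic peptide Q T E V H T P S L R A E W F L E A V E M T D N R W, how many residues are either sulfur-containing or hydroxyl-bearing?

5

Sulfur-containing: C, M. Hydroxyl-bearing: S, T, Y.
Sulfur-containing residues here: M20 (1).
Hydroxyl-bearing residues here: T2, T6, S8, T21 (4).
The two groups share no amino acid, so total = 1 + 4 = 5.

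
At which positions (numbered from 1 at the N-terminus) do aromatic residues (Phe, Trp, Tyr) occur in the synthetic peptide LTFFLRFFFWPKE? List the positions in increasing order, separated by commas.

Matching residues: F3, F4, F7, F8, F9, W10.

3, 4, 7, 8, 9, 10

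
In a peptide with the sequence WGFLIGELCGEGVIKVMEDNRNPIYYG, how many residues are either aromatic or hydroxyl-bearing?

4

Aromatic: F, W, Y. Hydroxyl-bearing: S, T, Y.
Aromatic residues here: W1, F3, Y25, Y26 (4).
Hydroxyl-bearing residues here: Y25, Y26 (2).
Y is in both groups, so the 2 Y residues must not be double-counted.
Total = 4 + 2 − 2 = 4.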